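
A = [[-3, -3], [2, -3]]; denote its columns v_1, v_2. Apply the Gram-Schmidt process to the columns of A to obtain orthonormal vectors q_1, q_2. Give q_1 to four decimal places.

q_1 = (-0.8321, 0.5547)

q_1 = v_1/‖v_1‖ = (-3, 2)/3.6056 = (-0.8321, 0.5547).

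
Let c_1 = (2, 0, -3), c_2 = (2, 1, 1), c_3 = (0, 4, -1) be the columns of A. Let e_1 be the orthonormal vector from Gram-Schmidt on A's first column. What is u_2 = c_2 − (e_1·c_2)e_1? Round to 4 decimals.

e_1 = c_1/‖c_1‖ = (2, 0, -3)/3.6056 = (0.5547, 0.0000, -0.8321).
r_{12} = e_1·c_2 = 0.2774.
u_2 = c_2 − 0.2774·e_1 = (1.8462, 1.0000, 1.2308).

u_2 = (1.8462, 1.0000, 1.2308)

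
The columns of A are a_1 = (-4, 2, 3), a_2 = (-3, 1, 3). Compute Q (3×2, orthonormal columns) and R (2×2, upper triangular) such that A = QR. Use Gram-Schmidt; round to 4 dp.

q_1 = a_1/‖a_1‖ = (-4, 2, 3)/5.3852 = (-0.7428, 0.3714, 0.5571).
r_{12} = q_1·a_2 = 4.2710.
u_2 = a_2 − 4.2710·q_1 = (0.1724, -0.5862, 0.6207).
‖u_2‖ = 0.8710, so q_2 = (0.1980, -0.6730, 0.7126).

Q = [[-0.7428, 0.1980], [0.3714, -0.6730], [0.5571, 0.7126]], R = [[5.3852, 4.2710], [0.0000, 0.8710]]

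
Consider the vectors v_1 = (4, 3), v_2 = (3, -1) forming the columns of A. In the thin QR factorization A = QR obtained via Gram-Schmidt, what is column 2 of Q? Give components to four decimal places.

q_1 = v_1/‖v_1‖ = (4, 3)/5.0000 = (0.8000, 0.6000).
r_{12} = q_1·v_2 = 1.8000.
u_2 = v_2 − 1.8000·q_1 = (1.5600, -2.0800).
‖u_2‖ = 2.6000, so q_2 = (0.6000, -0.8000).

q_2 = (0.6000, -0.8000)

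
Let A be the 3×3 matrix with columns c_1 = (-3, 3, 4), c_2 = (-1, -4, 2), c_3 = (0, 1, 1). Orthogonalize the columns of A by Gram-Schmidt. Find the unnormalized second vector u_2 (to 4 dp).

u_2 = (-1.0882, -3.9118, 2.1176)

c_1 = (-3, 3, 4); ‖c_1‖ = 5.8310, so q_1 = (-0.5145, 0.5145, 0.6860).
q_1·c_2 = (-0.5145)·(-1) + 0.5145·(-4) + 0.6860·2 = -0.1715.
u_2 = c_2 + 0.1715·q_1 = (-1.0882, -3.9118, 2.1176).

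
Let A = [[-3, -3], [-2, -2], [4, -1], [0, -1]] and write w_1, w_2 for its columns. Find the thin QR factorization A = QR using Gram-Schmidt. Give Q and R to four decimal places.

w_1 = (-3, -2, 4, 0); ‖w_1‖ = 5.3852, so e_1 = (-0.5571, -0.3714, 0.7428, 0.0000).
e_1·w_2 = (-0.5571)·(-3) + (-0.3714)·(-2) + 0.7428·(-1) + 0.0000·(-1) = 1.6713.
u_2 = w_2 − 1.6713·e_1 = (-2.0690, -1.3793, -2.2414, -1.0000).
‖u_2‖ = 3.4938, so e_2 = (-0.5922, -0.3948, -0.6415, -0.2862).

Q = [[-0.5571, -0.5922], [-0.3714, -0.3948], [0.7428, -0.6415], [0.0000, -0.2862]], R = [[5.3852, 1.6713], [0.0000, 3.4938]]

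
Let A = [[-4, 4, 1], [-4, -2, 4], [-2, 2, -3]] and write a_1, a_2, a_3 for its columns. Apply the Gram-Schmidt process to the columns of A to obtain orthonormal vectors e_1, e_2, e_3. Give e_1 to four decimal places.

e_1 = (-0.6667, -0.6667, -0.3333)

a_1 = (-4, -4, -2); ‖a_1‖ = 6.0000, so e_1 = (-0.6667, -0.6667, -0.3333).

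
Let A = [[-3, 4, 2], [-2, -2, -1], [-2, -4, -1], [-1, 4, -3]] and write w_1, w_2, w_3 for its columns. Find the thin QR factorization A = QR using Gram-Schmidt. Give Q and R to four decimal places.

Q = [[-0.7071, 0.4663, 0.5247], [-0.4714, -0.3419, -0.2031], [-0.4714, -0.6217, -0.1805], [-0.2357, 0.5284, -0.8068]], R = [[4.2426, -0.9428, 0.2357], [0.0000, 7.1492, 0.3108], [0.0000, 0.0000, 3.8533]]

w_1 = (-3, -2, -2, -1); ‖w_1‖ = 4.2426, so q_1 = (-0.7071, -0.4714, -0.4714, -0.2357).
q_1·w_2 = (-0.7071)·4 + (-0.4714)·(-2) + (-0.4714)·(-4) + (-0.2357)·4 = -0.9428.
u_2 = w_2 + 0.9428·q_1 = (3.3333, -2.4444, -4.4444, 3.7778).
‖u_2‖ = 7.1492, so q_2 = (0.4663, -0.3419, -0.6217, 0.5284).
q_1·w_3 = (-0.7071)·2 + (-0.4714)·(-1) + (-0.4714)·(-1) + (-0.2357)·(-3) = 0.2357; q_2·w_3 = 0.4663·2 + (-0.3419)·(-1) + (-0.6217)·(-1) + 0.5284·(-3) = 0.3108.
u_3 = w_3 − 0.2357·q_1 − 0.3108·q_2 = (2.0217, -0.7826, -0.6957, -3.1087).
‖u_3‖ = 3.8533, so q_3 = (0.5247, -0.2031, -0.1805, -0.8068).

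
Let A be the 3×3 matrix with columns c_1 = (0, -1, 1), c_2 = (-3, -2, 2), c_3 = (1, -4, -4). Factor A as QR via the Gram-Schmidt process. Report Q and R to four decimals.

c_1 = (0, -1, 1); ‖c_1‖ = 1.4142, so q_1 = (0.0000, -0.7071, 0.7071).
q_1·c_2 = 0.0000·(-3) + (-0.7071)·(-2) + 0.7071·2 = 2.8284.
u_2 = c_2 − 2.8284·q_1 = (-3.0000, 0.0000, 0.0000).
‖u_2‖ = 3.0000, so q_2 = (-1.0000, 0.0000, 0.0000).
q_1·c_3 = 0.0000·1 + (-0.7071)·(-4) + 0.7071·(-4) = 0.0000; q_2·c_3 = (-1.0000)·1 + (0.0000)·(-4) + 0.0000·(-4) = -1.0000.
u_3 = c_3 + 0.0000·q_1 + 1.0000·q_2 = (0.0000, -4.0000, -4.0000).
‖u_3‖ = 5.6569, so q_3 = (0.0000, -0.7071, -0.7071).

Q = [[0.0000, -1.0000, 0.0000], [-0.7071, 0.0000, -0.7071], [0.7071, 0.0000, -0.7071]], R = [[1.4142, 2.8284, 0.0000], [0.0000, 3.0000, -1.0000], [0.0000, 0.0000, 5.6569]]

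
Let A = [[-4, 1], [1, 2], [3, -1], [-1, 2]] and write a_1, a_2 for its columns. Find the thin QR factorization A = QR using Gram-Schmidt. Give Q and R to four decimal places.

Q = [[-0.7698, -0.0129], [0.1925, 0.7897], [0.5774, -0.0777], [-0.1925, 0.6084]], R = [[5.1962, -1.3472], [0.0000, 2.8610]]

a_1 = (-4, 1, 3, -1); ‖a_1‖ = 5.1962, so e_1 = (-0.7698, 0.1925, 0.5774, -0.1925).
e_1·a_2 = (-0.7698)·1 + 0.1925·2 + 0.5774·(-1) + (-0.1925)·2 = -1.3472.
u_2 = a_2 + 1.3472·e_1 = (-0.0370, 2.2593, -0.2222, 1.7407).
‖u_2‖ = 2.8610, so e_2 = (-0.0129, 0.7897, -0.0777, 0.6084).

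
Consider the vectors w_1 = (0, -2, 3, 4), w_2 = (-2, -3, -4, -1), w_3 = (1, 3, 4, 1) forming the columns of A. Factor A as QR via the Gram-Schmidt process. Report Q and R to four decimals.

w_1 = (0, -2, 3, 4); ‖w_1‖ = 5.3852, so e_1 = (0.0000, -0.3714, 0.5571, 0.7428).
e_1·w_2 = 0.0000·(-2) + (-0.3714)·(-3) + 0.5571·(-4) + 0.7428·(-1) = -1.8570.
u_2 = w_2 + 1.8570·e_1 = (-2.0000, -3.6897, -2.9655, 0.3793).
‖u_2‖ = 5.1528, so e_2 = (-0.3881, -0.7160, -0.5755, 0.0736).
e_1·w_3 = 0.0000·1 + (-0.3714)·3 + 0.5571·4 + 0.7428·1 = 1.8570; e_2·w_3 = (-0.3881)·1 + (-0.7160)·3 + (-0.5755)·4 + 0.0736·1 = -4.7647.
u_3 = w_3 − 1.8570·e_1 + 4.7647·e_2 = (-0.8494, 0.2779, 0.2234, -0.0286).
‖u_3‖ = 0.9216, so e_3 = (-0.9216, 0.3016, 0.2424, -0.0310).

Q = [[0.0000, -0.3881, -0.9216], [-0.3714, -0.7160, 0.3016], [0.5571, -0.5755, 0.2424], [0.7428, 0.0736, -0.0310]], R = [[5.3852, -1.8570, 1.8570], [0.0000, 5.1528, -4.7647], [0.0000, 0.0000, 0.9216]]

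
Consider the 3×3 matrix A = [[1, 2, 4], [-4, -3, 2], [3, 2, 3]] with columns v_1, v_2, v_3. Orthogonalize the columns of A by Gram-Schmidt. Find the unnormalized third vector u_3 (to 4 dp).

u_3 = (0.6429, 2.5714, 3.2143)

v_1 = (1, -4, 3); ‖v_1‖ = 5.0990, so q_1 = (0.1961, -0.7845, 0.5883).
q_1·v_2 = 0.1961·2 + (-0.7845)·(-3) + 0.5883·2 = 3.9223.
u_2 = v_2 − 3.9223·q_1 = (1.2308, 0.0769, -0.3077).
‖u_2‖ = 1.2710, so q_2 = (0.9684, 0.0605, -0.2421).
q_1·v_3 = 0.1961·4 + (-0.7845)·2 + 0.5883·3 = 0.9806; q_2·v_3 = 0.9684·4 + 0.0605·2 + (-0.2421)·3 = 3.2682.
u_3 = v_3 − 0.9806·q_1 − 3.2682·q_2 = (0.6429, 2.5714, 3.2143).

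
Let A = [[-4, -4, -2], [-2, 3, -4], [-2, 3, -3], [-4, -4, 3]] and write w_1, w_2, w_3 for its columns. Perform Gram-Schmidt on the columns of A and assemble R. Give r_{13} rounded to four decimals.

w_1 = (-4, -2, -2, -4); ‖w_1‖ = 6.3246, so q_1 = (-0.6325, -0.3162, -0.3162, -0.6325).
r_{13} = q_1·w_3 = 1.5811.

r_{13} = 1.5811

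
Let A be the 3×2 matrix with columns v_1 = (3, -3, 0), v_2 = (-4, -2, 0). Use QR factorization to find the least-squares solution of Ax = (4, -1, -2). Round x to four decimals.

x = (0.6667, -0.5000)

v_1 = (3, -3, 0); ‖v_1‖ = 4.2426, so e_1 = (0.7071, -0.7071, 0.0000).
e_1·v_2 = 0.7071·(-4) + (-0.7071)·(-2) + 0.0000·0 = -1.4142.
u_2 = v_2 + 1.4142·e_1 = (-3.0000, -3.0000, 0.0000).
‖u_2‖ = 4.2426, so e_2 = (-0.7071, -0.7071, 0.0000).
Qᵀb = (3.5355, -2.1213).
Back-substitute: x_2 = -2.1213/4.2426 = -0.5000.
x_1 = (3.5355 + 1.4142·(-0.5000))/4.2426 = 0.6667.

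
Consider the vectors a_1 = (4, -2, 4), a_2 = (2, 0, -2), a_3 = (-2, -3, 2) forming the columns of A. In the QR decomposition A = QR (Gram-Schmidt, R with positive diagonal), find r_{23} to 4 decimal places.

a_1 = (4, -2, 4); ‖a_1‖ = 6.0000, so e_1 = (0.6667, -0.3333, 0.6667).
e_1·a_2 = 0.6667·2 + (-0.3333)·0 + 0.6667·(-2) = 0.0000.
u_2 = a_2 + 0.0000·e_1 = (2.0000, 0.0000, -2.0000).
‖u_2‖ = 2.8284, so e_2 = (0.7071, 0.0000, -0.7071).
r_{23} = e_2·a_3 = -2.8284.

r_{23} = -2.8284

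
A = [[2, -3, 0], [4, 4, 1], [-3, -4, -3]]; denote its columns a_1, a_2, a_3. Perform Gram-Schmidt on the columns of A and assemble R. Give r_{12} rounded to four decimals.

r_{12} = 4.0853

a_1 = (2, 4, -3); ‖a_1‖ = 5.3852, so e_1 = (0.3714, 0.7428, -0.5571).
r_{12} = e_1·a_2 = 4.0853.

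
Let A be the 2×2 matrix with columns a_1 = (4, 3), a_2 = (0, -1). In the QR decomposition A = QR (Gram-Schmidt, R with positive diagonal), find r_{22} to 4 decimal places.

r_{22} = 0.8000

a_1 = (4, 3); ‖a_1‖ = 5.0000, so e_1 = (0.8000, 0.6000).
e_1·a_2 = 0.8000·0 + 0.6000·(-1) = -0.6000.
u_2 = a_2 + 0.6000·e_1 = (0.4800, -0.6400).
r_{22} = ‖u_2‖ = 0.8000.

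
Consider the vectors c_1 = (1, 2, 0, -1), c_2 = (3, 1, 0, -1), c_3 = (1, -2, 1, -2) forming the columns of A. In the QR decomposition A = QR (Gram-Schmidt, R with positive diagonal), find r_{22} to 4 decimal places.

c_1 = (1, 2, 0, -1); ‖c_1‖ = 2.4495, so e_1 = (0.4082, 0.8165, 0.0000, -0.4082).
e_1·c_2 = 0.4082·3 + 0.8165·1 + 0.0000·0 + (-0.4082)·(-1) = 2.4495.
u_2 = c_2 − 2.4495·e_1 = (2.0000, -1.0000, 0.0000, 0.0000).
r_{22} = ‖u_2‖ = 2.2361.

r_{22} = 2.2361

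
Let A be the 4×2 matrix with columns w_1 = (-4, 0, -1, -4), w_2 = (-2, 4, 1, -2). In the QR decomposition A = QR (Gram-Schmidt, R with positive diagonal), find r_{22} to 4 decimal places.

r_{22} = 4.2640

w_1 = (-4, 0, -1, -4); ‖w_1‖ = 5.7446, so q_1 = (-0.6963, 0.0000, -0.1741, -0.6963).
q_1·w_2 = (-0.6963)·(-2) + 0.0000·4 + (-0.1741)·1 + (-0.6963)·(-2) = 2.6112.
u_2 = w_2 − 2.6112·q_1 = (-0.1818, 4.0000, 1.4545, -0.1818).
r_{22} = ‖u_2‖ = 4.2640.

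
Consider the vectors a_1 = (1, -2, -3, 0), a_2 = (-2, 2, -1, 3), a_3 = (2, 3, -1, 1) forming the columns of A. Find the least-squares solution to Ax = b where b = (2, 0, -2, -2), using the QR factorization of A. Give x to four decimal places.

q_1 = a_1/‖a_1‖ = (1, -2, -3, 0)/3.7417 = (0.2673, -0.5345, -0.8018, 0.0000).
r_{12} = q_1·a_2 = -0.8018.
u_2 = a_2 + 0.8018·q_1 = (-1.7857, 1.5714, -1.6429, 3.0000).
‖u_2‖ = 4.1662, so q_2 = (-0.4286, 0.3772, -0.3943, 0.7201).
r_{13} = q_1·a_3 = -0.2673; r_{23} = q_2·a_3 = 1.3887.
u_3 = a_3 + 0.2673·q_1 − 1.3887·q_2 = (2.6667, 2.3333, -0.6667, 0.0000).
‖u_3‖ = 3.6056, so q_3 = (0.7396, 0.6472, -0.1849, 0.0000).
Qᵀb = (2.1381, -1.5087, 1.8490).
Back-substitute: x_3 = 1.8490/3.6056 = 0.5128.
x_2 = (-1.5087 − 1.3887·0.5128)/4.1662 = -0.5331.
x_1 = (2.1381 + 0.8018·(-0.5331) + 0.2673·0.5128)/3.7417 = 0.4938.

x = (0.4938, -0.5331, 0.5128)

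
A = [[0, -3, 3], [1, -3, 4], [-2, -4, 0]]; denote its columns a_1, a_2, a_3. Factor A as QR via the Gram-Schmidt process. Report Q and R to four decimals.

Q = [[0.0000, -0.5571, 0.8305], [0.4472, -0.7428, -0.4983], [-0.8944, -0.3714, -0.2491]], R = [[2.2361, 2.2361, 1.7889], [0.0000, 5.3852, -4.6424], [0.0000, 0.0000, 0.4983]]

q_1 = a_1/‖a_1‖ = (0, 1, -2)/2.2361 = (0.0000, 0.4472, -0.8944).
r_{12} = q_1·a_2 = 2.2361.
u_2 = a_2 − 2.2361·q_1 = (-3.0000, -4.0000, -2.0000).
‖u_2‖ = 5.3852, so q_2 = (-0.5571, -0.7428, -0.3714).
r_{13} = q_1·a_3 = 1.7889; r_{23} = q_2·a_3 = -4.6424.
u_3 = a_3 − 1.7889·q_1 + 4.6424·q_2 = (0.4138, -0.2483, -0.1241).
‖u_3‖ = 0.4983, so q_3 = (0.8305, -0.4983, -0.2491).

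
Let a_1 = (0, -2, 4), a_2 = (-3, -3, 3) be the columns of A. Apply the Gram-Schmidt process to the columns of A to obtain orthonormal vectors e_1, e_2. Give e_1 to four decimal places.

e_1 = (0.0000, -0.4472, 0.8944)

e_1 = a_1/‖a_1‖ = (0, -2, 4)/4.4721 = (0.0000, -0.4472, 0.8944).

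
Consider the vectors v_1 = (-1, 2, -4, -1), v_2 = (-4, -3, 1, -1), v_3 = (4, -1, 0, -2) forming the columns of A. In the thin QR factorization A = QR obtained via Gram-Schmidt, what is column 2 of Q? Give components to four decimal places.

q_2 = (-0.8312, -0.5005, 0.0179, -0.2413)

q_1 = v_1/‖v_1‖ = (-1, 2, -4, -1)/4.6904 = (-0.2132, 0.4264, -0.8528, -0.2132).
r_{12} = q_1·v_2 = -1.0660.
u_2 = v_2 + 1.0660·q_1 = (-4.2273, -2.5455, 0.0909, -1.2273).
‖u_2‖ = 5.0856, so q_2 = (-0.8312, -0.5005, 0.0179, -0.2413).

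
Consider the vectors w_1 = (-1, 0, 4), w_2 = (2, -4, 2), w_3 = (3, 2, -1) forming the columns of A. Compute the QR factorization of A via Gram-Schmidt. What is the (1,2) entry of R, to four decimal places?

q_1 = w_1/‖w_1‖ = (-1, 0, 4)/4.1231 = (-0.2425, 0.0000, 0.9701).
r_{12} = q_1·w_2 = 1.4552.

r_{12} = 1.4552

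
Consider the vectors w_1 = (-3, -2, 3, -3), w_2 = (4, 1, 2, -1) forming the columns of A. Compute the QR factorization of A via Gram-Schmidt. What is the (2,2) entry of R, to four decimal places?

r_{22} = 4.6036

w_1 = (-3, -2, 3, -3); ‖w_1‖ = 5.5678, so q_1 = (-0.5388, -0.3592, 0.5388, -0.5388).
q_1·w_2 = (-0.5388)·4 + (-0.3592)·1 + 0.5388·2 + (-0.5388)·(-1) = -0.8980.
u_2 = w_2 + 0.8980·q_1 = (3.5161, 0.6774, 2.4839, -1.4839).
r_{22} = ‖u_2‖ = 4.6036.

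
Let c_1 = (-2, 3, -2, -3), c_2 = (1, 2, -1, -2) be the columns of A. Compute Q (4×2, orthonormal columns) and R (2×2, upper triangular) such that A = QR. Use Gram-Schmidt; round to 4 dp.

c_1 = (-2, 3, -2, -3); ‖c_1‖ = 5.0990, so e_1 = (-0.3922, 0.5883, -0.3922, -0.5883).
e_1·c_2 = (-0.3922)·1 + 0.5883·2 + (-0.3922)·(-1) + (-0.5883)·(-2) = 2.3534.
u_2 = c_2 − 2.3534·e_1 = (1.9231, 0.6154, -0.0769, -0.6154).
‖u_2‖ = 2.1122, so e_2 = (0.9104, 0.2913, -0.0364, -0.2913).

Q = [[-0.3922, 0.9104], [0.5883, 0.2913], [-0.3922, -0.0364], [-0.5883, -0.2913]], R = [[5.0990, 2.3534], [0.0000, 2.1122]]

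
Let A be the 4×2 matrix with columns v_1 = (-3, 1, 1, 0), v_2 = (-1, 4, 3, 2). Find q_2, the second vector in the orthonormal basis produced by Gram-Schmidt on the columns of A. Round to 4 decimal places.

q_1 = v_1/‖v_1‖ = (-3, 1, 1, 0)/3.3166 = (-0.9045, 0.3015, 0.3015, 0.0000).
r_{12} = q_1·v_2 = 3.0151.
u_2 = v_2 − 3.0151·q_1 = (1.7273, 3.0909, 2.0909, 2.0000).
‖u_2‖ = 4.5726, so q_2 = (0.3777, 0.6760, 0.4573, 0.4374).

q_2 = (0.3777, 0.6760, 0.4573, 0.4374)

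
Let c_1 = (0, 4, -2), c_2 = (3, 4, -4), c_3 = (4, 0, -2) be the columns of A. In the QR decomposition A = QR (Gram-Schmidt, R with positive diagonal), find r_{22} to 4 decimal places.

r_{22} = 3.4928

q_1 = c_1/‖c_1‖ = (0, 4, -2)/4.4721 = (0.0000, 0.8944, -0.4472).
r_{12} = q_1·c_2 = 5.3666.
u_2 = c_2 − 5.3666·q_1 = (3.0000, -0.8000, -1.6000).
r_{22} = ‖u_2‖ = 3.4928.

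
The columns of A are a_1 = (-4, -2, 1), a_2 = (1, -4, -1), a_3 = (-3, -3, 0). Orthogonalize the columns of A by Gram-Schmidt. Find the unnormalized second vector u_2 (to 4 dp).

a_1 = (-4, -2, 1); ‖a_1‖ = 4.5826, so q_1 = (-0.8729, -0.4364, 0.2182).
q_1·a_2 = (-0.8729)·1 + (-0.4364)·(-4) + 0.2182·(-1) = 0.6547.
u_2 = a_2 − 0.6547·q_1 = (1.5714, -3.7143, -1.1429).

u_2 = (1.5714, -3.7143, -1.1429)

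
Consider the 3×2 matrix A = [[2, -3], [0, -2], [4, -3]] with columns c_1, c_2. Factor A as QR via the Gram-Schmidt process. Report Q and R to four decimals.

Q = [[0.4472, -0.4983], [0.0000, -0.8305], [0.8944, 0.2491]], R = [[4.4721, -4.0249], [0.0000, 2.4083]]

c_1 = (2, 0, 4); ‖c_1‖ = 4.4721, so q_1 = (0.4472, 0.0000, 0.8944).
q_1·c_2 = 0.4472·(-3) + 0.0000·(-2) + 0.8944·(-3) = -4.0249.
u_2 = c_2 + 4.0249·q_1 = (-1.2000, -2.0000, 0.6000).
‖u_2‖ = 2.4083, so q_2 = (-0.4983, -0.8305, 0.2491).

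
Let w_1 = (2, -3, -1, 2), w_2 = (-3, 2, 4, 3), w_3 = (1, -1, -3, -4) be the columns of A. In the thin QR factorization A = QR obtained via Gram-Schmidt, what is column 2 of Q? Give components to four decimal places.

e_1 = w_1/‖w_1‖ = (2, -3, -1, 2)/4.2426 = (0.4714, -0.7071, -0.2357, 0.4714).
r_{12} = e_1·w_2 = -2.3570.
u_2 = w_2 + 2.3570·e_1 = (-1.8889, 0.3333, 3.4444, 4.1111).
‖u_2‖ = 5.6960, so e_2 = (-0.3316, 0.0585, 0.6047, 0.7218).

e_2 = (-0.3316, 0.0585, 0.6047, 0.7218)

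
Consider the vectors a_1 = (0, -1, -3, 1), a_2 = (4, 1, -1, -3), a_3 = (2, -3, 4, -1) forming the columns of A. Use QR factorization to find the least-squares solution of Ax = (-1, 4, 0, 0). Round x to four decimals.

a_1 = (0, -1, -3, 1); ‖a_1‖ = 3.3166, so e_1 = (0.0000, -0.3015, -0.9045, 0.3015).
e_1·a_2 = 0.0000·4 + (-0.3015)·1 + (-0.9045)·(-1) + 0.3015·(-3) = -0.3015.
u_2 = a_2 + 0.3015·e_1 = (4.0000, 0.9091, -1.2727, -2.9091).
‖u_2‖ = 5.1874, so e_2 = (0.7711, 0.1752, -0.2453, -0.5608).
e_1·a_3 = 0.0000·2 + (-0.3015)·(-3) + (-0.9045)·4 + 0.3015·(-1) = -3.0151; e_2·a_3 = 0.7711·2 + 0.1752·(-3) + (-0.2453)·4 + (-0.5608)·(-1) = 0.5958.
u_3 = a_3 + 3.0151·e_1 − 0.5958·e_2 = (1.5405, -4.0135, 1.4189, 0.2432).
‖u_3‖ = 4.5337, so e_3 = (0.3398, -0.8853, 0.3130, 0.0537).
Qᵀb = (-1.2060, -0.0701, -3.8809).
Back-substitute: x_3 = -3.8809/4.5337 = -0.8560.
x_2 = (-0.0701 − 0.5958·(-0.8560))/5.1874 = 0.0848.
x_1 = (-1.2060 + 0.3015·0.0848 + 3.0151·(-0.8560))/3.3166 = -1.1341.

x = (-1.1341, 0.0848, -0.8560)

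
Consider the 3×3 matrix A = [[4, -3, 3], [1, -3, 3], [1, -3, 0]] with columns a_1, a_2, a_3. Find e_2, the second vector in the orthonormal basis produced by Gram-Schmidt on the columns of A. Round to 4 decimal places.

e_2 = (0.3333, -0.6667, -0.6667)

a_1 = (4, 1, 1); ‖a_1‖ = 4.2426, so e_1 = (0.9428, 0.2357, 0.2357).
e_1·a_2 = 0.9428·(-3) + 0.2357·(-3) + 0.2357·(-3) = -4.2426.
u_2 = a_2 + 4.2426·e_1 = (1.0000, -2.0000, -2.0000).
‖u_2‖ = 3.0000, so e_2 = (0.3333, -0.6667, -0.6667).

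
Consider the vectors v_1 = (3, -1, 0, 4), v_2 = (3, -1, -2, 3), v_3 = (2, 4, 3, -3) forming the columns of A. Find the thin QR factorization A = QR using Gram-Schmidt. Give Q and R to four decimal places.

e_1 = v_1/‖v_1‖ = (3, -1, 0, 4)/5.0990 = (0.5883, -0.1961, 0.0000, 0.7845).
r_{12} = e_1·v_2 = 4.3146.
u_2 = v_2 − 4.3146·e_1 = (0.4615, -0.1538, -2.0000, -0.3846).
‖u_2‖ = 2.0939, so e_2 = (0.2204, -0.0735, -0.9551, -0.1837).
r_{13} = e_1·v_3 = -1.9612; r_{23} = e_2·v_3 = -2.1674.
u_3 = v_3 + 1.9612·e_1 + 2.1674·e_2 = (3.6316, 3.4561, 0.9298, -1.8596).
‖u_3‖ = 5.4274, so e_3 = (0.6691, 0.6368, 0.1713, -0.3426).

Q = [[0.5883, 0.2204, 0.6691], [-0.1961, -0.0735, 0.6368], [0.0000, -0.9551, 0.1713], [0.7845, -0.1837, -0.3426]], R = [[5.0990, 4.3146, -1.9612], [0.0000, 2.0939, -2.1674], [0.0000, 0.0000, 5.4274]]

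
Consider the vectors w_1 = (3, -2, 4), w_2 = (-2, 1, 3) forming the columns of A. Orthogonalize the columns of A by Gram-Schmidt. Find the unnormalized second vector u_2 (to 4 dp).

u_2 = (-2.4138, 1.2759, 2.4483)

q_1 = w_1/‖w_1‖ = (3, -2, 4)/5.3852 = (0.5571, -0.3714, 0.7428).
r_{12} = q_1·w_2 = 0.7428.
u_2 = w_2 − 0.7428·q_1 = (-2.4138, 1.2759, 2.4483).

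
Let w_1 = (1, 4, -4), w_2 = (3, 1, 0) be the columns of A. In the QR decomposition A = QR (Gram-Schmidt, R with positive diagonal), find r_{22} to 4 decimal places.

r_{22} = 2.9181

w_1 = (1, 4, -4); ‖w_1‖ = 5.7446, so e_1 = (0.1741, 0.6963, -0.6963).
e_1·w_2 = 0.1741·3 + 0.6963·1 + (-0.6963)·0 = 1.2185.
u_2 = w_2 − 1.2185·e_1 = (2.7879, 0.1515, 0.8485).
r_{22} = ‖u_2‖ = 2.9181.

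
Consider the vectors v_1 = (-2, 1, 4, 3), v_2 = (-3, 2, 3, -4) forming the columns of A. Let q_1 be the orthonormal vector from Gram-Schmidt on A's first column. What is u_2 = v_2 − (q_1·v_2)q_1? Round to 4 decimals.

v_1 = (-2, 1, 4, 3); ‖v_1‖ = 5.4772, so q_1 = (-0.3651, 0.1826, 0.7303, 0.5477).
q_1·v_2 = (-0.3651)·(-3) + 0.1826·2 + 0.7303·3 + 0.5477·(-4) = 1.4606.
u_2 = v_2 − 1.4606·q_1 = (-2.4667, 1.7333, 1.9333, -4.8000).

u_2 = (-2.4667, 1.7333, 1.9333, -4.8000)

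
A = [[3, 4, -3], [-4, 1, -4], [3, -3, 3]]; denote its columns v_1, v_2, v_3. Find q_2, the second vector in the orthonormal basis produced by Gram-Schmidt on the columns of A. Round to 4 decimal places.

v_1 = (3, -4, 3); ‖v_1‖ = 5.8310, so q_1 = (0.5145, -0.6860, 0.5145).
q_1·v_2 = 0.5145·4 + (-0.6860)·1 + 0.5145·(-3) = -0.1715.
u_2 = v_2 + 0.1715·q_1 = (4.0882, 0.8824, -2.9118).
‖u_2‖ = 5.0961, so q_2 = (0.8022, 0.1731, -0.5714).

q_2 = (0.8022, 0.1731, -0.5714)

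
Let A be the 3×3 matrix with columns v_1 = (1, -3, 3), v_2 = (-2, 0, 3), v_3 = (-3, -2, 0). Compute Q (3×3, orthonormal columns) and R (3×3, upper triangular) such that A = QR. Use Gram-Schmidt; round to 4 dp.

v_1 = (1, -3, 3); ‖v_1‖ = 4.3589, so e_1 = (0.2294, -0.6882, 0.6882).
e_1·v_2 = 0.2294·(-2) + (-0.6882)·0 + 0.6882·3 = 1.6059.
u_2 = v_2 − 1.6059·e_1 = (-2.3684, 1.1053, 1.8947).
‖u_2‖ = 3.2282, so e_2 = (-0.7337, 0.3424, 0.5869).
e_1·v_3 = 0.2294·(-3) + (-0.6882)·(-2) + 0.6882·0 = 0.6882; e_2·v_3 = (-0.7337)·(-3) + 0.3424·(-2) + 0.5869·0 = 1.5163.
u_3 = v_3 − 0.6882·e_1 − 1.5163·e_2 = (-2.0455, -2.0455, -1.3636).
‖u_3‖ = 3.1980, so e_3 = (-0.6396, -0.6396, -0.4264).

Q = [[0.2294, -0.7337, -0.6396], [-0.6882, 0.3424, -0.6396], [0.6882, 0.5869, -0.4264]], R = [[4.3589, 1.6059, 0.6882], [0.0000, 3.2282, 1.5163], [0.0000, 0.0000, 3.1980]]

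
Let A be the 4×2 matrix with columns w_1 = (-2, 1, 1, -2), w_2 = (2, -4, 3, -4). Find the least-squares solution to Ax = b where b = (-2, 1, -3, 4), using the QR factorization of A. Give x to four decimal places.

w_1 = (-2, 1, 1, -2); ‖w_1‖ = 3.1623, so e_1 = (-0.6325, 0.3162, 0.3162, -0.6325).
e_1·w_2 = (-0.6325)·2 + 0.3162·(-4) + 0.3162·3 + (-0.6325)·(-4) = 0.9487.
u_2 = w_2 − 0.9487·e_1 = (2.6000, -4.3000, 2.7000, -3.4000).
‖u_2‖ = 6.6408, so e_2 = (0.3915, -0.6475, 0.4066, -0.5120).
Qᵀb = (-1.8974, -4.6982).
Back-substitute: x_2 = -4.6982/6.6408 = -0.7075.
x_1 = (-1.8974 − 0.9487·(-0.7075))/3.1623 = -0.3878.

x = (-0.3878, -0.7075)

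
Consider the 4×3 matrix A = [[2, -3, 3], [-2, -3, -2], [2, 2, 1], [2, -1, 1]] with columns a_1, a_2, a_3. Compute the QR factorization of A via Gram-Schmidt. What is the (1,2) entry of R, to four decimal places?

a_1 = (2, -2, 2, 2); ‖a_1‖ = 4.0000, so e_1 = (0.5000, -0.5000, 0.5000, 0.5000).
r_{12} = e_1·a_2 = 0.5000.

r_{12} = 0.5000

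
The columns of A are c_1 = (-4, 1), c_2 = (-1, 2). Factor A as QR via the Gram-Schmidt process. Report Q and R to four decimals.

Q = [[-0.9701, 0.2425], [0.2425, 0.9701]], R = [[4.1231, 1.4552], [0.0000, 1.6977]]

c_1 = (-4, 1); ‖c_1‖ = 4.1231, so q_1 = (-0.9701, 0.2425).
q_1·c_2 = (-0.9701)·(-1) + 0.2425·2 = 1.4552.
u_2 = c_2 − 1.4552·q_1 = (0.4118, 1.6471).
‖u_2‖ = 1.6977, so q_2 = (0.2425, 0.9701).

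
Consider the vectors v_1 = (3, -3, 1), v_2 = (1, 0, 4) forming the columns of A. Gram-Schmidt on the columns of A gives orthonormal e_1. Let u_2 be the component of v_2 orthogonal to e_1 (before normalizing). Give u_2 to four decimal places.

e_1 = v_1/‖v_1‖ = (3, -3, 1)/4.3589 = (0.6882, -0.6882, 0.2294).
r_{12} = e_1·v_2 = 1.6059.
u_2 = v_2 − 1.6059·e_1 = (-0.1053, 1.1053, 3.6316).

u_2 = (-0.1053, 1.1053, 3.6316)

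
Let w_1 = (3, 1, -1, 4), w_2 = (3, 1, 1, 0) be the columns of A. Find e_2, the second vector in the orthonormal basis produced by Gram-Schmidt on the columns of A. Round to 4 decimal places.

e_2 = (0.7071, 0.2357, 0.4714, -0.4714)

e_1 = w_1/‖w_1‖ = (3, 1, -1, 4)/5.1962 = (0.5774, 0.1925, -0.1925, 0.7698).
r_{12} = e_1·w_2 = 1.7321.
u_2 = w_2 − 1.7321·e_1 = (2.0000, 0.6667, 1.3333, -1.3333).
‖u_2‖ = 2.8284, so e_2 = (0.7071, 0.2357, 0.4714, -0.4714).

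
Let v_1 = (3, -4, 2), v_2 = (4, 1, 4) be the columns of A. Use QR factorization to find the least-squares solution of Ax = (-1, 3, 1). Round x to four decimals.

x = (-0.6805, 0.4208)

v_1 = (3, -4, 2); ‖v_1‖ = 5.3852, so e_1 = (0.5571, -0.7428, 0.3714).
e_1·v_2 = 0.5571·4 + (-0.7428)·1 + 0.3714·4 = 2.9711.
u_2 = v_2 − 2.9711·e_1 = (2.3448, 3.2069, 2.8966).
‖u_2‖ = 4.9165, so e_2 = (0.4769, 0.6523, 0.5891).
Qᵀb = (-2.4140, 2.0690).
Back-substitute: x_2 = 2.0690/4.9165 = 0.4208.
x_1 = (-2.4140 − 2.9711·0.4208)/5.3852 = -0.6805.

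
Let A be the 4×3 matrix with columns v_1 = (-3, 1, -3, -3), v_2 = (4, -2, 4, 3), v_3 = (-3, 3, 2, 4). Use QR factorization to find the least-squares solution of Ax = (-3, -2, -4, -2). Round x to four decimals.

x = (1.1644, 0.2466, -0.1712)

q_1 = v_1/‖v_1‖ = (-3, 1, -3, -3)/5.2915 = (-0.5669, 0.1890, -0.5669, -0.5669).
r_{12} = q_1·v_2 = -6.6144.
u_2 = v_2 + 6.6144·q_1 = (0.2500, -0.7500, 0.2500, -0.7500).
‖u_2‖ = 1.1180, so q_2 = (0.2236, -0.6708, 0.2236, -0.6708).
r_{13} = q_1·v_3 = -1.1339; r_{23} = q_2·v_3 = -4.9193.
u_3 = v_3 + 1.1339·q_1 + 4.9193·q_2 = (-2.5429, -0.0857, 2.4571, 0.0571).
‖u_3‖ = 3.5376, so q_3 = (-0.7188, -0.0242, 0.6946, 0.0162).
Qᵀb = (4.7246, 1.1180, -0.6057).
Back-substitute: x_3 = -0.6057/3.5376 = -0.1712.
x_2 = (1.1180 + 4.9193·(-0.1712))/1.1180 = 0.2466.
x_1 = (4.7246 + 6.6144·0.2466 + 1.1339·(-0.1712))/5.2915 = 1.1644.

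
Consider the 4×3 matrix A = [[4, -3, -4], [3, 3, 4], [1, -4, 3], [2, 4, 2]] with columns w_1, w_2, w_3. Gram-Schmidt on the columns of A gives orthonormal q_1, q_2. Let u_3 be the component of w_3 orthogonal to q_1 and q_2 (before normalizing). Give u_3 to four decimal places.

u_3 = (-3.1521, 2.5450, 4.5063, 0.2335)

w_1 = (4, 3, 1, 2); ‖w_1‖ = 5.4772, so q_1 = (0.7303, 0.5477, 0.1826, 0.3651).
q_1·w_2 = 0.7303·(-3) + 0.5477·3 + 0.1826·(-4) + 0.3651·4 = 0.1826.
u_2 = w_2 − 0.1826·q_1 = (-3.1333, 2.9000, -4.0333, 3.9333).
‖u_2‖ = 7.0687, so q_2 = (-0.4433, 0.4103, -0.5706, 0.5564).
q_1·w_3 = 0.7303·(-4) + 0.5477·4 + 0.1826·3 + 0.3651·2 = 0.5477; q_2·w_3 = (-0.4433)·(-4) + 0.4103·4 + (-0.5706)·3 + 0.5564·2 = 2.8152.
u_3 = w_3 − 0.5477·q_1 − 2.8152·q_2 = (-3.1521, 2.5450, 4.5063, 0.2335).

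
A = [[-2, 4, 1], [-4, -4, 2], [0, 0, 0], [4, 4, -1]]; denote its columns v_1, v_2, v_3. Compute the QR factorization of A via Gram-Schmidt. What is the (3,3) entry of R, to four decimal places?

r_{33} = 0.7071

q_1 = v_1/‖v_1‖ = (-2, -4, 0, 4)/6.0000 = (-0.3333, -0.6667, 0.0000, 0.6667).
r_{12} = q_1·v_2 = 4.0000.
u_2 = v_2 − 4.0000·q_1 = (5.3333, -1.3333, 0.0000, 1.3333).
‖u_2‖ = 5.6569, so q_2 = (0.9428, -0.2357, 0.0000, 0.2357).
r_{13} = q_1·v_3 = -2.3333; r_{23} = q_2·v_3 = 0.2357.
u_3 = v_3 + 2.3333·q_1 − 0.2357·q_2 = (0.0000, 0.5000, 0.0000, 0.5000).
r_{33} = ‖u_3‖ = 0.7071.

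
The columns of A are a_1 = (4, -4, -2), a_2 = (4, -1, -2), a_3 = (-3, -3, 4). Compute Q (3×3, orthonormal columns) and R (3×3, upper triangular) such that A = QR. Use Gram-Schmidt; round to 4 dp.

q_1 = a_1/‖a_1‖ = (4, -4, -2)/6.0000 = (0.6667, -0.6667, -0.3333).
r_{12} = q_1·a_2 = 4.0000.
u_2 = a_2 − 4.0000·q_1 = (1.3333, 1.6667, -0.6667).
‖u_2‖ = 2.2361, so q_2 = (0.5963, 0.7454, -0.2981).
r_{13} = q_1·a_3 = -1.3333; r_{23} = q_2·a_3 = -5.2175.
u_3 = a_3 + 1.3333·q_1 + 5.2175·q_2 = (1.0000, 0.0000, 2.0000).
‖u_3‖ = 2.2361, so q_3 = (0.4472, 0.0000, 0.8944).

Q = [[0.6667, 0.5963, 0.4472], [-0.6667, 0.7454, 0.0000], [-0.3333, -0.2981, 0.8944]], R = [[6.0000, 4.0000, -1.3333], [0.0000, 2.2361, -5.2175], [0.0000, 0.0000, 2.2361]]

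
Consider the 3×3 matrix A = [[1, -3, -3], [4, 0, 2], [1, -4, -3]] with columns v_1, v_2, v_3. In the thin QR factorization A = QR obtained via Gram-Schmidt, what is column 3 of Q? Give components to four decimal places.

e_3 = (-0.7990, 0.0499, 0.5993)

v_1 = (1, 4, 1); ‖v_1‖ = 4.2426, so e_1 = (0.2357, 0.9428, 0.2357).
e_1·v_2 = 0.2357·(-3) + 0.9428·0 + 0.2357·(-4) = -1.6499.
u_2 = v_2 + 1.6499·e_1 = (-2.6111, 1.5556, -3.6111).
‖u_2‖ = 4.7199, so e_2 = (-0.5532, 0.3296, -0.7651).
e_1·v_3 = 0.2357·(-3) + 0.9428·2 + 0.2357·(-3) = 0.4714; e_2·v_3 = (-0.5532)·(-3) + 0.3296·2 + (-0.7651)·(-3) = 4.6140.
u_3 = v_3 − 0.4714·e_1 − 4.6140·e_2 = (-0.5586, 0.0349, 0.4190).
‖u_3‖ = 0.6991, so e_3 = (-0.7990, 0.0499, 0.5993).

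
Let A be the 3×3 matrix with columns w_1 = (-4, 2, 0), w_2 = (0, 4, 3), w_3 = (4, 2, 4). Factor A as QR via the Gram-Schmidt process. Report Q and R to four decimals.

w_1 = (-4, 2, 0); ‖w_1‖ = 4.4721, so q_1 = (-0.8944, 0.4472, 0.0000).
q_1·w_2 = (-0.8944)·0 + 0.4472·4 + 0.0000·3 = 1.7889.
u_2 = w_2 − 1.7889·q_1 = (1.6000, 3.2000, 3.0000).
‖u_2‖ = 4.6690, so q_2 = (0.3427, 0.6854, 0.6425).
q_1·w_3 = (-0.8944)·4 + 0.4472·2 + 0.0000·4 = -2.6833; q_2·w_3 = 0.3427·4 + 0.6854·2 + 0.6425·4 = 5.3116.
u_3 = w_3 + 2.6833·q_1 − 5.3116·q_2 = (-0.2202, -0.4404, 0.5872).
‖u_3‖ = 0.7663, so q_3 = (-0.2873, -0.5747, 0.7663).

Q = [[-0.8944, 0.3427, -0.2873], [0.4472, 0.6854, -0.5747], [0.0000, 0.6425, 0.7663]], R = [[4.4721, 1.7889, -2.6833], [0.0000, 4.6690, 5.3116], [0.0000, 0.0000, 0.7663]]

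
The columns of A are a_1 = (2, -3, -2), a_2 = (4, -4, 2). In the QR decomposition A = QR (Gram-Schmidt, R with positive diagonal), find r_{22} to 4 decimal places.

a_1 = (2, -3, -2); ‖a_1‖ = 4.1231, so e_1 = (0.4851, -0.7276, -0.4851).
e_1·a_2 = 0.4851·4 + (-0.7276)·(-4) + (-0.4851)·2 = 3.8806.
u_2 = a_2 − 3.8806·e_1 = (2.1176, -1.1765, 3.8824).
r_{22} = ‖u_2‖ = 4.5762.

r_{22} = 4.5762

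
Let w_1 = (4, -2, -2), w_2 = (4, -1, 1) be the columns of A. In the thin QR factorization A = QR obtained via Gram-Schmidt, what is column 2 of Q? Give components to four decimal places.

e_2 = (0.4924, 0.1231, 0.8616)

w_1 = (4, -2, -2); ‖w_1‖ = 4.8990, so e_1 = (0.8165, -0.4082, -0.4082).
e_1·w_2 = 0.8165·4 + (-0.4082)·(-1) + (-0.4082)·1 = 3.2660.
u_2 = w_2 − 3.2660·e_1 = (1.3333, 0.3333, 2.3333).
‖u_2‖ = 2.7080, so e_2 = (0.4924, 0.1231, 0.8616).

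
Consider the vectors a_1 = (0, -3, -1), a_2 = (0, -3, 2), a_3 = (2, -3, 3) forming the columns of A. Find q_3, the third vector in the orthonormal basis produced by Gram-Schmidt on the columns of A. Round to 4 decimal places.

a_1 = (0, -3, -1); ‖a_1‖ = 3.1623, so q_1 = (0.0000, -0.9487, -0.3162).
q_1·a_2 = 0.0000·0 + (-0.9487)·(-3) + (-0.3162)·2 = 2.2136.
u_2 = a_2 − 2.2136·q_1 = (0.0000, -0.9000, 2.7000).
‖u_2‖ = 2.8460, so q_2 = (0.0000, -0.3162, 0.9487).
q_1·a_3 = 0.0000·2 + (-0.9487)·(-3) + (-0.3162)·3 = 1.8974; q_2·a_3 = 0.0000·2 + (-0.3162)·(-3) + 0.9487·3 = 3.7947.
u_3 = a_3 − 1.8974·q_1 − 3.7947·q_2 = (2.0000, 0.0000, 0.0000).
‖u_3‖ = 2.0000, so q_3 = (1.0000, 0.0000, 0.0000).

q_3 = (1.0000, 0.0000, 0.0000)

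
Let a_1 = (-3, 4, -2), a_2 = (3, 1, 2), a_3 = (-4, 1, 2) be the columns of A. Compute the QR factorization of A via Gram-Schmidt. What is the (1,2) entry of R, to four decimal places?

a_1 = (-3, 4, -2); ‖a_1‖ = 5.3852, so e_1 = (-0.5571, 0.7428, -0.3714).
r_{12} = e_1·a_2 = -1.6713.

r_{12} = -1.6713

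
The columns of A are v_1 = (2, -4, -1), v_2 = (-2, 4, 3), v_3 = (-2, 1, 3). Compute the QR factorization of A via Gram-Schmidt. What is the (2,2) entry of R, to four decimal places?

r_{22} = 1.9518

v_1 = (2, -4, -1); ‖v_1‖ = 4.5826, so q_1 = (0.4364, -0.8729, -0.2182).
q_1·v_2 = 0.4364·(-2) + (-0.8729)·4 + (-0.2182)·3 = -5.0190.
u_2 = v_2 + 5.0190·q_1 = (0.1905, -0.3810, 1.9048).
r_{22} = ‖u_2‖ = 1.9518.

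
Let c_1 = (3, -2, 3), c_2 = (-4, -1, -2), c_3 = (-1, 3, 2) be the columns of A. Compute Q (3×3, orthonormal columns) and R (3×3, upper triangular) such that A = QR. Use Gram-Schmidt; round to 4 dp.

c_1 = (3, -2, 3); ‖c_1‖ = 4.6904, so q_1 = (0.6396, -0.4264, 0.6396).
q_1·c_2 = 0.6396·(-4) + (-0.4264)·(-1) + 0.6396·(-2) = -3.4112.
u_2 = c_2 + 3.4112·q_1 = (-1.8182, -2.4545, 0.1818).
‖u_2‖ = 3.0600, so q_2 = (-0.5942, -0.8021, 0.0594).
q_1·c_3 = 0.6396·(-1) + (-0.4264)·3 + 0.6396·2 = -0.6396; q_2·c_3 = (-0.5942)·(-1) + (-0.8021)·3 + 0.0594·2 = -1.6934.
u_3 = c_3 + 0.6396·q_1 + 1.6934·q_2 = (-1.5971, 1.3689, 2.5097).
‖u_3‖ = 3.2746, so q_3 = (-0.4877, 0.4180, 0.7664).

Q = [[0.6396, -0.5942, -0.4877], [-0.4264, -0.8021, 0.4180], [0.6396, 0.0594, 0.7664]], R = [[4.6904, -3.4112, -0.6396], [0.0000, 3.0600, -1.6934], [0.0000, 0.0000, 3.2746]]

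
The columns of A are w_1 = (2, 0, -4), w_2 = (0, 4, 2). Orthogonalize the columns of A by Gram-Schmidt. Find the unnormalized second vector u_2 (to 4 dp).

u_2 = (0.8000, 4.0000, 0.4000)

w_1 = (2, 0, -4); ‖w_1‖ = 4.4721, so e_1 = (0.4472, 0.0000, -0.8944).
e_1·w_2 = 0.4472·0 + 0.0000·4 + (-0.8944)·2 = -1.7889.
u_2 = w_2 + 1.7889·e_1 = (0.8000, 4.0000, 0.4000).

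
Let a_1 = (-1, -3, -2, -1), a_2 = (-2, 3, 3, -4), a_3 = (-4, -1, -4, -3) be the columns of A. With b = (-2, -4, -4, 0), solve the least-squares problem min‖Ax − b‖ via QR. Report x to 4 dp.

a_1 = (-1, -3, -2, -1); ‖a_1‖ = 3.8730, so q_1 = (-0.2582, -0.7746, -0.5164, -0.2582).
q_1·a_2 = (-0.2582)·(-2) + (-0.7746)·3 + (-0.5164)·3 + (-0.2582)·(-4) = -2.3238.
u_2 = a_2 + 2.3238·q_1 = (-2.6000, 1.2000, 1.8000, -4.6000).
‖u_2‖ = 5.7096, so q_2 = (-0.4554, 0.2102, 0.3153, -0.8057).
q_1·a_3 = (-0.2582)·(-4) + (-0.7746)·(-1) + (-0.5164)·(-4) + (-0.2582)·(-3) = 4.6476; q_2·a_3 = (-0.4554)·(-4) + 0.2102·(-1) + 0.3153·(-4) + (-0.8057)·(-3) = 2.7672.
u_3 = a_3 − 4.6476·q_1 − 2.7672·q_2 = (-1.5399, 2.0184, -2.4724, 0.4294).
‖u_3‖ = 3.5696, so q_3 = (-0.4314, 0.5654, -0.6926, 0.1203).
Qᵀb = (5.6804, -1.1910, 1.3715).
Back-substitute: x_3 = 1.3715/3.5696 = 0.3842.
x_2 = (-1.1910 − 2.7672·0.3842)/5.7096 = -0.3948.
x_1 = (5.6804 + 2.3238·(-0.3948) − 4.6476·0.3842)/3.8730 = 0.7687.

x = (0.7687, -0.3948, 0.3842)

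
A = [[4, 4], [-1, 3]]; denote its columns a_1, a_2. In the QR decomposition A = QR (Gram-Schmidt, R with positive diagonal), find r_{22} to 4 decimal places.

r_{22} = 3.8806

a_1 = (4, -1); ‖a_1‖ = 4.1231, so q_1 = (0.9701, -0.2425).
q_1·a_2 = 0.9701·4 + (-0.2425)·3 = 3.1530.
u_2 = a_2 − 3.1530·q_1 = (0.9412, 3.7647).
r_{22} = ‖u_2‖ = 3.8806.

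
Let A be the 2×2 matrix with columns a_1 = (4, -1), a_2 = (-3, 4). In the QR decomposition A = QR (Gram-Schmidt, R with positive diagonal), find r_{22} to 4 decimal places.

r_{22} = 3.1530

q_1 = a_1/‖a_1‖ = (4, -1)/4.1231 = (0.9701, -0.2425).
r_{12} = q_1·a_2 = -3.8806.
u_2 = a_2 + 3.8806·q_1 = (0.7647, 3.0588).
r_{22} = ‖u_2‖ = 3.1530.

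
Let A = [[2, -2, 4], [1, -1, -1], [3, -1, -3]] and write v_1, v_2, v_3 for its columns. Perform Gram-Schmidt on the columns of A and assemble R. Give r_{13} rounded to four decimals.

r_{13} = -0.5345

v_1 = (2, 1, 3); ‖v_1‖ = 3.7417, so e_1 = (0.5345, 0.2673, 0.8018).
r_{13} = e_1·v_3 = -0.5345.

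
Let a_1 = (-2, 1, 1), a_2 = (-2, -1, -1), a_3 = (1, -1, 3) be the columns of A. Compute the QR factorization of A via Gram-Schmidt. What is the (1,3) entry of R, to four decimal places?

r_{13} = 0.0000

a_1 = (-2, 1, 1); ‖a_1‖ = 2.4495, so e_1 = (-0.8165, 0.4082, 0.4082).
r_{13} = e_1·a_3 = 0.0000.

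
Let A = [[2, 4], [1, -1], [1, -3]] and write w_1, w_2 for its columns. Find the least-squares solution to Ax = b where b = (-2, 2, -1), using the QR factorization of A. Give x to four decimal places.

w_1 = (2, 1, 1); ‖w_1‖ = 2.4495, so q_1 = (0.8165, 0.4082, 0.4082).
q_1·w_2 = 0.8165·4 + 0.4082·(-1) + 0.4082·(-3) = 1.6330.
u_2 = w_2 − 1.6330·q_1 = (2.6667, -1.6667, -3.6667).
‖u_2‖ = 4.8305, so q_2 = (0.5521, -0.3450, -0.7591).
Qᵀb = (-1.2247, -1.0351).
Back-substitute: x_2 = -1.0351/4.8305 = -0.2143.
x_1 = (-1.2247 − 1.6330·(-0.2143))/2.4495 = -0.3571.

x = (-0.3571, -0.2143)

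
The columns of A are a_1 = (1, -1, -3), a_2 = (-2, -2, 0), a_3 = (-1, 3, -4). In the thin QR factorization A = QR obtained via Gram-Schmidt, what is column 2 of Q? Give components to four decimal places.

q_2 = (-0.7071, -0.7071, 0.0000)

a_1 = (1, -1, -3); ‖a_1‖ = 3.3166, so q_1 = (0.3015, -0.3015, -0.9045).
q_1·a_2 = 0.3015·(-2) + (-0.3015)·(-2) + (-0.9045)·0 = 0.0000.
u_2 = a_2 + 0.0000·q_1 = (-2.0000, -2.0000, 0.0000).
‖u_2‖ = 2.8284, so q_2 = (-0.7071, -0.7071, 0.0000).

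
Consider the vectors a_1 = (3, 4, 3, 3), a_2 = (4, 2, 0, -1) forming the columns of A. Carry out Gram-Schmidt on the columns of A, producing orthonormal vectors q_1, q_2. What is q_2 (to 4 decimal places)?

q_1 = a_1/‖a_1‖ = (3, 4, 3, 3)/6.5574 = (0.4575, 0.6100, 0.4575, 0.4575).
r_{12} = q_1·a_2 = 2.5925.
u_2 = a_2 − 2.5925·q_1 = (2.8140, 0.4186, -1.1860, -2.1860).
‖u_2‖ = 3.7788, so q_2 = (0.7447, 0.1108, -0.3139, -0.5785).

q_2 = (0.7447, 0.1108, -0.3139, -0.5785)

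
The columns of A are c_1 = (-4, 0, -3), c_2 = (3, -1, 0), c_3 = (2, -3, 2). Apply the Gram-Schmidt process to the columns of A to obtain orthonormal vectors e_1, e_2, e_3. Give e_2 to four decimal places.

e_2 = (0.5245, -0.4856, -0.6993)

e_1 = c_1/‖c_1‖ = (-4, 0, -3)/5.0000 = (-0.8000, 0.0000, -0.6000).
r_{12} = e_1·c_2 = -2.4000.
u_2 = c_2 + 2.4000·e_1 = (1.0800, -1.0000, -1.4400).
‖u_2‖ = 2.0591, so e_2 = (0.5245, -0.4856, -0.6993).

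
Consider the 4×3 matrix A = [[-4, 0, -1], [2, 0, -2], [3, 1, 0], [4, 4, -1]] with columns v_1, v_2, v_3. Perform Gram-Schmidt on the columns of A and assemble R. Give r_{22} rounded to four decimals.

r_{22} = 2.9963

v_1 = (-4, 2, 3, 4); ‖v_1‖ = 6.7082, so q_1 = (-0.5963, 0.2981, 0.4472, 0.5963).
q_1·v_2 = (-0.5963)·0 + 0.2981·0 + 0.4472·1 + 0.5963·4 = 2.8324.
u_2 = v_2 − 2.8324·q_1 = (1.6889, -0.8444, -0.2667, 2.3111).
r_{22} = ‖u_2‖ = 2.9963.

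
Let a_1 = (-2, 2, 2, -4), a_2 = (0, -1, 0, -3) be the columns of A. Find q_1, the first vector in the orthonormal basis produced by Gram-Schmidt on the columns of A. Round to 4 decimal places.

a_1 = (-2, 2, 2, -4); ‖a_1‖ = 5.2915, so q_1 = (-0.3780, 0.3780, 0.3780, -0.7559).

q_1 = (-0.3780, 0.3780, 0.3780, -0.7559)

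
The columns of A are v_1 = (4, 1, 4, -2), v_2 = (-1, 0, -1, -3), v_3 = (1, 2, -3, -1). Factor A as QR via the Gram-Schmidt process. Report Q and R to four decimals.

v_1 = (4, 1, 4, -2); ‖v_1‖ = 6.0828, so q_1 = (0.6576, 0.1644, 0.6576, -0.3288).
q_1·v_2 = 0.6576·(-1) + 0.1644·0 + 0.6576·(-1) + (-0.3288)·(-3) = -0.3288.
u_2 = v_2 + 0.3288·q_1 = (-0.7838, 0.0541, -0.7838, -3.1081).
‖u_2‖ = 3.3003, so q_2 = (-0.2375, 0.0164, -0.2375, -0.9418).
q_1·v_3 = 0.6576·1 + 0.1644·2 + 0.6576·(-3) + (-0.3288)·(-1) = -0.6576; q_2·v_3 = (-0.2375)·1 + 0.0164·2 + (-0.2375)·(-3) + (-0.9418)·(-1) = 1.4495.
u_3 = v_3 + 0.6576·q_1 − 1.4495·q_2 = (1.7767, 2.0844, -2.2233, 0.1489).
‖u_3‖ = 3.5308, so q_3 = (0.5032, 0.5903, -0.6297, 0.0422).

Q = [[0.6576, -0.2375, 0.5032], [0.1644, 0.0164, 0.5903], [0.6576, -0.2375, -0.6297], [-0.3288, -0.9418, 0.0422]], R = [[6.0828, -0.3288, -0.6576], [0.0000, 3.3003, 1.4495], [0.0000, 0.0000, 3.5308]]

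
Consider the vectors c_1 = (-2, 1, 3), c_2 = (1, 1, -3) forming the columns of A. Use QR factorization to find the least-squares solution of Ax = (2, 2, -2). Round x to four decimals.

q_1 = c_1/‖c_1‖ = (-2, 1, 3)/3.7417 = (-0.5345, 0.2673, 0.8018).
r_{12} = q_1·c_2 = -2.6726.
u_2 = c_2 + 2.6726·q_1 = (-0.4286, 1.7143, -0.8571).
‖u_2‖ = 1.9640, so q_2 = (-0.2182, 0.8729, -0.4364).
Qᵀb = (-2.1381, 2.1822).
Back-substitute: x_2 = 2.1822/1.9640 = 1.1111.
x_1 = (-2.1381 + 2.6726·1.1111)/3.7417 = 0.2222.

x = (0.2222, 1.1111)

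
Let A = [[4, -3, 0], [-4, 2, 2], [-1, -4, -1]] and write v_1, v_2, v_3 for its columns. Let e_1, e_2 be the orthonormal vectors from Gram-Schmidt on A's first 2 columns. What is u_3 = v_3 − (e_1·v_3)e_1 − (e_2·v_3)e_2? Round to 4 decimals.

u_3 = (1.0785, 1.1384, -0.2397)

v_1 = (4, -4, -1); ‖v_1‖ = 5.7446, so e_1 = (0.6963, -0.6963, -0.1741).
e_1·v_2 = 0.6963·(-3) + (-0.6963)·2 + (-0.1741)·(-4) = -2.7852.
u_2 = v_2 + 2.7852·e_1 = (-1.0606, 0.0606, -4.4848).
‖u_2‖ = 4.6090, so e_2 = (-0.2301, 0.0131, -0.9731).
e_1·v_3 = 0.6963·0 + (-0.6963)·2 + (-0.1741)·(-1) = -1.2185; e_2·v_3 = (-0.2301)·0 + 0.0131·2 + (-0.9731)·(-1) = 0.9994.
u_3 = v_3 + 1.2185·e_1 − 0.9994·e_2 = (1.0785, 1.1384, -0.2397).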